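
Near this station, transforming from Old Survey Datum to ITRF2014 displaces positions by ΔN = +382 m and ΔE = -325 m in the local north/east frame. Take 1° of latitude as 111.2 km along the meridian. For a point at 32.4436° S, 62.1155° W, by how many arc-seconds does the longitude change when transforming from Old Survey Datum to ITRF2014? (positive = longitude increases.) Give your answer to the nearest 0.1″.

At latitude -32.4436°, cos φ = 0.843920.
1° of longitude at this latitude = 111.2 × cos φ = 93.84 km, so Δλ = -325.0 / 93843.9 = -0.0034632° = -12.468″.

Δλ = -12.5″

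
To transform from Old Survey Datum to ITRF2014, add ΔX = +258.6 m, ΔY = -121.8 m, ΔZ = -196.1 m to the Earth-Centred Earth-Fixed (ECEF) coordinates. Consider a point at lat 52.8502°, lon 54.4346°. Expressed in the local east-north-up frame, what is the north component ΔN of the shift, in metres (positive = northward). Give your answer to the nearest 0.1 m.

At φ = 52.8502°, λ = 54.4346°: sin φ = 0.797059, cos φ = 0.603901, sin λ = 0.813452, cos λ = 0.581632.
ΔN = −sin φ cos λ·ΔX − sin φ sin λ·ΔY + cos φ·ΔZ = −(0.797059)(0.581632)(258.6) − (0.797059)(0.813452)(-121.8) + (0.603901)(-196.1) = -159.34 m.

ΔN = -159.3 m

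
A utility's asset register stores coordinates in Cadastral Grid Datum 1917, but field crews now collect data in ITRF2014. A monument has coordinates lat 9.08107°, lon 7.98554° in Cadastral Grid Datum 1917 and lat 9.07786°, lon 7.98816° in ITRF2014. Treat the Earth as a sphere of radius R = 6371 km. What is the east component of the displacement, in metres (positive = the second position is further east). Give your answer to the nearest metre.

ΔE = 288 m

Δφ = 9.07786° − 9.08107° = -0.00321°; Δλ = 7.98816° − 7.98554° = +0.00262°.
1° along a meridian = πR/180 = 111195 m.
ΔN = Δφ × 111195 = -356.9 m; ΔE = Δλ × 111195 × cos(9.08107°) = +0.00262 × 111195 × 0.987466 = 287.7 m.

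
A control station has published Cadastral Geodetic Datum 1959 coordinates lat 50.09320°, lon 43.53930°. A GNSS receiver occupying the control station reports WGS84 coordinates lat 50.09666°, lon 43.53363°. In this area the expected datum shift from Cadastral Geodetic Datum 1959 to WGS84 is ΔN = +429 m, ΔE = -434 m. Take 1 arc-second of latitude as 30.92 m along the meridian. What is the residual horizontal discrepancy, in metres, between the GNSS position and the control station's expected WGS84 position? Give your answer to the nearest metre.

Observed coordinate differences: Δφ = +0.00346°, Δλ = -0.00567°.
Converting to metres (1° lat = 111312 m, cos φ = 0.641541): observed ΔN = 385.1 m, observed ΔE = -404.9 m.
Subtracting the expected shift leaves a residual of 385.1 − (429) = -43.9 m north and -404.9 − (-434) = 29.1 m east.
Residual distance = √((-43.9)² + 29.1²) = 52.6 m.

53 m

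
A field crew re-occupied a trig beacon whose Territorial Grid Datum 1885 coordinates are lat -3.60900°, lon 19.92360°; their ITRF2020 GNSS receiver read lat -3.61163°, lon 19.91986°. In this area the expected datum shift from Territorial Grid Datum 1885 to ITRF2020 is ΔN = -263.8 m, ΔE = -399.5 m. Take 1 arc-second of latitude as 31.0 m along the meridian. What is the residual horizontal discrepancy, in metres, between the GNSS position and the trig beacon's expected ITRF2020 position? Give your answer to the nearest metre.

Observed coordinate differences: Δφ = -0.00263°, Δλ = -0.00374°.
Converting to metres (1° lat = 111600 m, cos φ = 0.998017): observed ΔN = -293.5 m, observed ΔE = -416.6 m.
Subtracting the expected shift leaves a residual of -293.5 − (-263.8) = -29.7 m north and -416.6 − (-399.5) = -17.1 m east.
Residual distance = √((-29.7)² + (-17.1)²) = 34.3 m.

34 m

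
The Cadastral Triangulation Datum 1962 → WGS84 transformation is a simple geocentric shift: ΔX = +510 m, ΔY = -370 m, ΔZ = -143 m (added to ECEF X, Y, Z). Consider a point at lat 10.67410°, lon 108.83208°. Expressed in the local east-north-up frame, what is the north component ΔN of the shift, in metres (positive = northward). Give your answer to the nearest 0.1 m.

ΔN = -45.2 m

The local north axis is (−sin φ cos λ, −sin φ sin λ, cos φ), giving ΔN = 30.492 + 64.864 − 140.526 = -45.17 m.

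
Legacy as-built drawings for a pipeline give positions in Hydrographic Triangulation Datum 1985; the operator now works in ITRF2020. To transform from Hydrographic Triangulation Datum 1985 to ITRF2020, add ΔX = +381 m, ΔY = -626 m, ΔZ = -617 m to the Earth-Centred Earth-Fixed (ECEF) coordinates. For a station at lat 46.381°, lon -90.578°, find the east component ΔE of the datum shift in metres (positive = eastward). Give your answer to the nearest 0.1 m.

At φ = 46.381°, λ = -90.578°: sin φ = 0.723943, cos φ = 0.689860, sin λ = -0.999949, cos λ = -0.010088.
ΔE = −sin λ·ΔX + cos λ·ΔY = −(-0.999949)·(381) + (-0.010088)·(-626) = 387.30 m.

ΔE = 387.3 m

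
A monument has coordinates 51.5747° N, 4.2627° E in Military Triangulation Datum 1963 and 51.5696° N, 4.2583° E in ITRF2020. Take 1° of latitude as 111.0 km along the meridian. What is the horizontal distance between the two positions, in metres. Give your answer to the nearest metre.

642 m

Δφ = 51.5696° − 51.5747° = -0.0051°; Δλ = 4.2583° − 4.2627° = -0.0044°.
ΔN = Δφ × 111000 = -566.1 m; ΔE = Δλ × 111000 × cos(51.5747°) = -0.0044 × 111000 × 0.621494 = -303.5 m.
Distance = √(ΔE² + ΔN²) = √((-303.5)² + (-566.1)²) = 642.3 m.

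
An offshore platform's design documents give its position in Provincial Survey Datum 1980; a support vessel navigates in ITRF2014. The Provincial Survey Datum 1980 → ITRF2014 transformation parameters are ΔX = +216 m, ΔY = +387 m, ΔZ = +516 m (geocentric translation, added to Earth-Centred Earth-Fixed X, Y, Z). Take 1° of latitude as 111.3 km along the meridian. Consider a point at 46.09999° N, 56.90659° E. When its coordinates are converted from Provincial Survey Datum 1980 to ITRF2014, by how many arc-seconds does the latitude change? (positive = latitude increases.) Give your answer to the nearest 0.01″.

Δφ = 1.27″

sin φ = 0.720551, cos φ = 0.693402, sin λ = 0.837782, cos λ = 0.546006.
North component: ΔN = −sin φ cos λ·ΔX − sin φ sin λ·ΔY + cos φ·ΔZ = −(0.720551)(0.546006)(216) − (0.720551)(0.837782)(387) + (0.693402)(516) = 39.20 m.
1° of latitude spans 111300 m, so Δφ = 39.20 / 111300 × 3600 = 1.268″.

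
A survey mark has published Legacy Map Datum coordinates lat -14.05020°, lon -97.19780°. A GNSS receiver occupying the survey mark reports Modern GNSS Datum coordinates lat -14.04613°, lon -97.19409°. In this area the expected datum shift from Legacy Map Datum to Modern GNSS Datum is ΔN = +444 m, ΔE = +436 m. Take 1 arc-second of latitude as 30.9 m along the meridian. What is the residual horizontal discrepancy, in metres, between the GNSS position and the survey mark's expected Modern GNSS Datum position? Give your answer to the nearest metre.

37 m

Observed coordinate differences: Δφ = +0.00407°, Δλ = +0.00371°.
Converting to metres (1° lat = 111240 m, cos φ = 0.970083): observed ΔN = 452.7 m, observed ΔE = 400.4 m.
Subtracting the expected shift leaves a residual of 452.7 − (444) = 8.7 m north and 400.4 − (436) = -35.6 m east.
Residual distance = √(8.7² + (-35.6)²) = 36.7 m.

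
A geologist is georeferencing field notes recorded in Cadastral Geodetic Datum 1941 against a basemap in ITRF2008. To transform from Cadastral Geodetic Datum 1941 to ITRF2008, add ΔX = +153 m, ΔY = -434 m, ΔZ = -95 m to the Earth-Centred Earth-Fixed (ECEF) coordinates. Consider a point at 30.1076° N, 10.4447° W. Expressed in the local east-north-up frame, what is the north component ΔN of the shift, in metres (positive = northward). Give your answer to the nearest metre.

At φ = 30.1076°, λ = -10.4447°: sin φ = 0.501625, cos φ = 0.865085, sin λ = -0.181286, cos λ = 0.983430.
ΔN = −sin φ cos λ·ΔX − sin φ sin λ·ΔY + cos φ·ΔZ = −(0.501625)(0.983430)(153) − (0.501625)(-0.181286)(-434) + (0.865085)(-95) = -197.13 m.

ΔN = -197 m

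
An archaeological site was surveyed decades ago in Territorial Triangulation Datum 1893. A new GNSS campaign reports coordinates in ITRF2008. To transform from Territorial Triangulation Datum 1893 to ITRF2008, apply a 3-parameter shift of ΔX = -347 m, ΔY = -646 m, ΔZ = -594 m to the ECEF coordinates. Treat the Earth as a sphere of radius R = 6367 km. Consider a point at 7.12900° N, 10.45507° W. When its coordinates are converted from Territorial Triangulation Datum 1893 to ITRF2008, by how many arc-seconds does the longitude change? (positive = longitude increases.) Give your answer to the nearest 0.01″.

Δλ = -22.80″

sin φ = 0.124104, cos φ = 0.992269, sin λ = -0.181464, cos λ = 0.983398.
East component: ΔE = −sin λ·ΔX + cos λ·ΔY = −(-0.181464)(-347) + (0.983398)(-646) = -698.24 m.
1° of latitude spans πR/180 = 111125 m; at latitude φ, 1° of longitude spans that × cos φ = 110266.0 m, so Δλ = -698.24 / 110266.0 × 3600 = -22.796″.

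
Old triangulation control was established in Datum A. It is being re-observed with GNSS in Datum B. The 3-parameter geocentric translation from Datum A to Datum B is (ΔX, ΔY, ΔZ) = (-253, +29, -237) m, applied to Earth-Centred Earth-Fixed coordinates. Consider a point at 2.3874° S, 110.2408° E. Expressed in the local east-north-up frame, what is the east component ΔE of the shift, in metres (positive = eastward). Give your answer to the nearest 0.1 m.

The local east axis at (φ, λ) is (−sin λ, cos λ, 0), so ΔE = −sin(110.2408°)·(-253) + cos(110.2408°)·29 = 227.34 m.

ΔE = 227.3 m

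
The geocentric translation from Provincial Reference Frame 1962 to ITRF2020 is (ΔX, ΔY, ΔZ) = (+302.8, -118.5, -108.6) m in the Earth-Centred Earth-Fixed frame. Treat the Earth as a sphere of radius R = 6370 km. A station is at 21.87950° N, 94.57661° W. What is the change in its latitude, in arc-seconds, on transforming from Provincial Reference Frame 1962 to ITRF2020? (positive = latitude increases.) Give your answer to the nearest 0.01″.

sin φ = 0.372656, cos φ = 0.927970, sin λ = -0.996812, cos λ = -0.079792.
North component: ΔN = −sin φ cos λ·ΔX − sin φ sin λ·ΔY + cos φ·ΔZ = −(0.372656)(-0.079792)(302.8) − (0.372656)(-0.996812)(-118.5) + (0.927970)(-108.6) = -135.79 m.
1° of latitude spans πR/180 = 111177 m, so Δφ = -135.79 / 111177 × 3600 = -4.397″.

Δφ = -4.40″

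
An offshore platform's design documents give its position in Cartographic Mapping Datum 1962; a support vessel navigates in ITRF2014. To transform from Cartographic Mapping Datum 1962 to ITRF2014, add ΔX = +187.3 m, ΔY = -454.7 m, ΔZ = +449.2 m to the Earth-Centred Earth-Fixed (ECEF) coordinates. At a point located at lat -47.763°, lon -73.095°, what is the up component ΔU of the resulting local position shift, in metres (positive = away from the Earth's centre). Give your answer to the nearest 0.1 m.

ΔU = -3.5 m

The local up (radial) axis is (cos φ cos λ, cos φ sin λ, sin φ), giving ΔU = 36.611 + 292.441 − 332.575 = -3.52 m.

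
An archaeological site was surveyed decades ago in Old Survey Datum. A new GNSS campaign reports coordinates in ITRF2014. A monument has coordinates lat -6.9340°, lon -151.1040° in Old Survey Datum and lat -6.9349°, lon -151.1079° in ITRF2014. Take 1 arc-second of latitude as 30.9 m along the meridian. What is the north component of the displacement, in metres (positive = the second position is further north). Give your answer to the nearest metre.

Δφ = -6.9349° − -6.9340° = -0.0009°; Δλ = -151.1079° − -151.1040° = -0.0039°.
1° of latitude = 3600 × 30.90 = 111240 m.
ΔN = Δφ × 111240 = -100.1 m; ΔE = Δλ × 111240 × cos(-6.9340°) = -0.0039 × 111240 × 0.992686 = -430.7 m.

ΔN = -100 m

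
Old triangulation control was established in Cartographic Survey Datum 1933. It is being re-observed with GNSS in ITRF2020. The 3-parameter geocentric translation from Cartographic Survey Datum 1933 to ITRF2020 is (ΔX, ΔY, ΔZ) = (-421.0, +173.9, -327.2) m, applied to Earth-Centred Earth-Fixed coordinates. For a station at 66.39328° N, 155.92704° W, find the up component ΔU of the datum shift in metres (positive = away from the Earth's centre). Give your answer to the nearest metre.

ΔU = -174 m

The local up (radial) axis is (cos φ cos λ, cos φ sin λ, sin φ), giving ΔU = 153.929 − 28.406 − 299.819 = -174.30 m.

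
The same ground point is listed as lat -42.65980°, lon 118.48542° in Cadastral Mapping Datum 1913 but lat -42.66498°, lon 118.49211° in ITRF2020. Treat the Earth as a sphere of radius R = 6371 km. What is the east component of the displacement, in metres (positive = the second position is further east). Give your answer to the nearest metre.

Δφ = -42.66498° − -42.65980° = -0.00518°; Δλ = 118.49211° − 118.48542° = +0.00669°.
1° along a meridian = πR/180 = 111195 m.
ΔN = Δφ × 111195 = -576.0 m; ΔE = Δλ × 111195 × cos(-42.65980°) = +0.00669 × 111195 × 0.735390 = 547.1 m.

ΔE = 547 m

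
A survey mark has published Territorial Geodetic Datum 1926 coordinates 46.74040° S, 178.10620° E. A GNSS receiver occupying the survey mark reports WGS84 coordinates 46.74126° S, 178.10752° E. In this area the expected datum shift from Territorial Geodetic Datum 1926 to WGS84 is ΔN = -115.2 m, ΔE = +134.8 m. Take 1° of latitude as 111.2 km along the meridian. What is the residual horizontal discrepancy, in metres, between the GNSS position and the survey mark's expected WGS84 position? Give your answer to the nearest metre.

39 m

Observed coordinate differences: Δφ = -0.00086°, Δλ = +0.00132°.
Converting to metres (1° lat = 111200 m, cos φ = 0.685305): observed ΔN = -95.6 m, observed ΔE = 100.6 m.
Subtracting the expected shift leaves a residual of -95.6 − (-115.2) = 19.6 m north and 100.6 − (134.8) = -34.2 m east.
Residual distance = √(19.6² + (-34.2)²) = 39.4 m.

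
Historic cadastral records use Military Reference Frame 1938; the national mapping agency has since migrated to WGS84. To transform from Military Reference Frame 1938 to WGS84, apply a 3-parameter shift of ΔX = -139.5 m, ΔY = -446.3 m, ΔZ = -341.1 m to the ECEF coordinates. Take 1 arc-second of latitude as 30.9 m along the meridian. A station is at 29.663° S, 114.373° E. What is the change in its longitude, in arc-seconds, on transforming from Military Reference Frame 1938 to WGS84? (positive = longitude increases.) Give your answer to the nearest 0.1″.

sin φ = -0.494898, cos φ = 0.868951, sin λ = 0.910878, cos λ = -0.412675.
East component: ΔE = −sin λ·ΔX + cos λ·ΔY = −(0.910878)(-139.5) + (-0.412675)(-446.3) = 311.24 m.
1° of latitude spans 3600 × 30.90 = 111240 m; at latitude φ, 1° of longitude spans that × cos φ = 96662.1 m, so Δλ = 311.24 / 96662.1 × 3600 = 11.592″.

Δλ = 11.6″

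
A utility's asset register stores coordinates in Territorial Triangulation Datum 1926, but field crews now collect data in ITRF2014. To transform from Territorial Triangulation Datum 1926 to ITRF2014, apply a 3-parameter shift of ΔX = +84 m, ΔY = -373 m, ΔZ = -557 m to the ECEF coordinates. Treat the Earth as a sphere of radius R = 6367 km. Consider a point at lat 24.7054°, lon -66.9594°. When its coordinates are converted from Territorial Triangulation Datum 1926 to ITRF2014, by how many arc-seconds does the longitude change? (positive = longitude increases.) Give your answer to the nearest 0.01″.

sin φ = 0.417953, cos φ = 0.908469, sin λ = -0.920228, cos λ = 0.391383.
East component: ΔE = −sin λ·ΔX + cos λ·ΔY = −(-0.920228)(84) + (0.391383)(-373) = -68.69 m.
1° of latitude spans πR/180 = 111125 m; at latitude φ, 1° of longitude spans that × cos φ = 100953.7 m, so Δλ = -68.69 / 100953.7 × 3600 = -2.449″.

Δλ = -2.45″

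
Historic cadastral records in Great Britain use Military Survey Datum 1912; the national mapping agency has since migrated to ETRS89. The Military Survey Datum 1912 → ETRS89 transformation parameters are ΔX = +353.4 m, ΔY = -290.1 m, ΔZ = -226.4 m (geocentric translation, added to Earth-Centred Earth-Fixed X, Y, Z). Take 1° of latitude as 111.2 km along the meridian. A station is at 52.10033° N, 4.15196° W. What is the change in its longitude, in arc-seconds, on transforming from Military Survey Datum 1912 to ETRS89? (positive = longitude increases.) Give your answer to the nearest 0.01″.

sin φ = 0.789088, cos φ = 0.614281, sin λ = -0.072402, cos λ = 0.997376.
East component: ΔE = −sin λ·ΔX + cos λ·ΔY = −(-0.072402)(353.4) + (0.997376)(-290.1) = -263.75 m.
1° of latitude spans 111200 m; at latitude φ, 1° of longitude spans that × cos φ = 68308.0 m, so Δλ = -263.75 / 68308.0 × 3600 = -13.900″.

Δλ = -13.90″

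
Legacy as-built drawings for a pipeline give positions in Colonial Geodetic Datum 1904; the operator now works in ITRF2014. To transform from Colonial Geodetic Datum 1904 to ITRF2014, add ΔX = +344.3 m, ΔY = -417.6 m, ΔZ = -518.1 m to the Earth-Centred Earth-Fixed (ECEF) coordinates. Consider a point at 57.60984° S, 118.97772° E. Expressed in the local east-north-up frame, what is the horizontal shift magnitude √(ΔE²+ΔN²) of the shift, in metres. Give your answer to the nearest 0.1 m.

At φ = -57.60984°, λ = 118.97772°: sin φ = -0.844420, cos φ = 0.535682, sin λ = 0.874808, cos λ = -0.484469.
ΔE = −sin λ·ΔX + cos λ·ΔY = −(0.874808)·(344.3) + (-0.484469)·(-417.6) = -98.88 m.
ΔN = −sin φ cos λ·ΔX − sin φ sin λ·ΔY + cos φ·ΔZ = −(-0.844420)(-0.484469)(344.3) − (-0.844420)(0.874808)(-417.6) + (0.535682)(-518.1) = -726.87 m.
Horizontal magnitude = √(ΔE² + ΔN²) = √((-98.88)² + (-726.87)²) = 733.57 m.

733.6 m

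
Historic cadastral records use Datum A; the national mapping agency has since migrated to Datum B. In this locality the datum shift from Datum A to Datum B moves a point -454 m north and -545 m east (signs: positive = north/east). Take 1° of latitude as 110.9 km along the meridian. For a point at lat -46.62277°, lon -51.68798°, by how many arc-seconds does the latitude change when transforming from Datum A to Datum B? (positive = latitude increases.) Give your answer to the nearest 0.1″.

1° of latitude = 110.9 km, so Δφ = -454.0 / 110900 = -0.0040938° = -14.738″.

Δφ = -14.7″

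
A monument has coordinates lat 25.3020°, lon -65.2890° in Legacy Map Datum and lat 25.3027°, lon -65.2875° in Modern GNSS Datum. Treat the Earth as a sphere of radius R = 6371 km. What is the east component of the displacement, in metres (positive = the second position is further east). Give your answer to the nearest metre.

ΔE = 151 m

Δφ = 25.3027° − 25.3020° = +0.0007°; Δλ = -65.2875° − -65.2890° = +0.0015°.
1° along a meridian = πR/180 = 111195 m.
ΔN = Δφ × 111195 = 77.8 m; ΔE = Δλ × 111195 × cos(25.3020°) = +0.0015 × 111195 × 0.904068 = 150.8 m.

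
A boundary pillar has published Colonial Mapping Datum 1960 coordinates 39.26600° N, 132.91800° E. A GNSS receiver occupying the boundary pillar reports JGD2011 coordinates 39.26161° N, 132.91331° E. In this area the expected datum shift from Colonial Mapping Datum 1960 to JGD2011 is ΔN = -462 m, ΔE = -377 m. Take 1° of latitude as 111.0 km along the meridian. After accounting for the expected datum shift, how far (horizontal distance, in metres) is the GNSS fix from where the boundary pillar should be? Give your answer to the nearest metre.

36 m

Observed coordinate differences: Δφ = -0.00439°, Δλ = -0.00469°.
Converting to metres (1° lat = 111000 m, cos φ = 0.774216): observed ΔN = -487.3 m, observed ΔE = -403.0 m.
Subtracting the expected shift leaves a residual of -487.3 − (-462) = -25.3 m north and -403.0 − (-377) = -26.0 m east.
Residual distance = √((-25.3)² + (-26.0)²) = 36.3 m.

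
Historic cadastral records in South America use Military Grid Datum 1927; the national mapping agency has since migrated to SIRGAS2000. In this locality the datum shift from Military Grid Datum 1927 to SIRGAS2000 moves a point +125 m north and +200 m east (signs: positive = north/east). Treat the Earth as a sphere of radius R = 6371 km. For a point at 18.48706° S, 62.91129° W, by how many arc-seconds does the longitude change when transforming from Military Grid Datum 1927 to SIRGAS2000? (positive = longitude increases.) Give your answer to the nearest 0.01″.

At latitude -18.48706°, cos φ = 0.948395.
One radian of longitude at latitude φ spans R cos φ, so Δλ = ΔE / (R cos φ) = 200.0 / (6371000 × 0.948395) = 3.3100e-05 rad = 6.827″.

Δλ = 6.83″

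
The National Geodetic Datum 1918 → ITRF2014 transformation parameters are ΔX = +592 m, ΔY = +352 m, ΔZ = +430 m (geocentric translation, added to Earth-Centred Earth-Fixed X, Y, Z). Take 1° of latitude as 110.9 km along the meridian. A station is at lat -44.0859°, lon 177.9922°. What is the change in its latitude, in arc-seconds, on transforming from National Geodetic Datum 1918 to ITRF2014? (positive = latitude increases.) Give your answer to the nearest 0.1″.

Δφ = -3.1″

sin φ = -0.695736, cos φ = 0.718298, sin λ = 0.035036, cos λ = -0.999386.
North component: ΔN = −sin φ cos λ·ΔX − sin φ sin λ·ΔY + cos φ·ΔZ = −(-0.695736)(-0.999386)(592) − (-0.695736)(0.035036)(352) + (0.718298)(430) = -94.17 m.
1° of latitude spans 110900 m, so Δφ = -94.17 / 110900 × 3600 = -3.057″.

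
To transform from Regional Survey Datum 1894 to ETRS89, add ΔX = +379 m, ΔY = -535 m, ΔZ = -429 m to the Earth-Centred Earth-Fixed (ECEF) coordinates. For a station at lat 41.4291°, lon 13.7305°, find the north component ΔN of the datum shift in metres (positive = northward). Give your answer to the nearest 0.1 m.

ΔN = -481.2 m

The local north axis is (−sin φ cos λ, −sin φ sin λ, cos φ), giving ΔN = -243.615 + 84.025 − 321.654 = -481.24 m.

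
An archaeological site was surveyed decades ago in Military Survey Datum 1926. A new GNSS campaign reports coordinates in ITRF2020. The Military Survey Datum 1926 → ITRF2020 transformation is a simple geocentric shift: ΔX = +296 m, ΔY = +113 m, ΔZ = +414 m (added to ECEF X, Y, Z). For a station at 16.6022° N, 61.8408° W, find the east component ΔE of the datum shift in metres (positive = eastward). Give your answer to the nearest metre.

ΔE = 314 m

The local east axis at (φ, λ) is (−sin λ, cos λ, 0), so ΔE = −sin(-61.8408°)·296 + cos(-61.8408°)·113 = 314.29 m.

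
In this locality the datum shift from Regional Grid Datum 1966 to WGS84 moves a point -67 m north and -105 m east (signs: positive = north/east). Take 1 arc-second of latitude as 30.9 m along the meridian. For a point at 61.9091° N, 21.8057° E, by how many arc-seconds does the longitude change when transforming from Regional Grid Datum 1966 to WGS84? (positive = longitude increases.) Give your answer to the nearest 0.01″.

At latitude 61.9091°, cos φ = 0.470872.
1″ of longitude at this latitude = 30.90 × cos φ = 14.5499 m, so Δλ = -105.0 / 14.5499 = -7.217″.

Δλ = -7.22″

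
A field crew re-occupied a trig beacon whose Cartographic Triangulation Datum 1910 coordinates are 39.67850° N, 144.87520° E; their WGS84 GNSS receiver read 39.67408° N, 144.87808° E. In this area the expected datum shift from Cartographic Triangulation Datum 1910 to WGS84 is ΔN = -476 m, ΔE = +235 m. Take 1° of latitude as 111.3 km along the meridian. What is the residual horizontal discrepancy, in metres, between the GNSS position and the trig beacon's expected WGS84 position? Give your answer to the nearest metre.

20 m

Observed coordinate differences: Δφ = -0.00442°, Δλ = +0.00288°.
Converting to metres (1° lat = 111300 m, cos φ = 0.769639): observed ΔN = -491.9 m, observed ΔE = 246.7 m.
Subtracting the expected shift leaves a residual of -491.9 − (-476) = -15.9 m north and 246.7 − (235) = 11.7 m east.
Residual distance = √((-15.9)² + 11.7²) = 19.8 m.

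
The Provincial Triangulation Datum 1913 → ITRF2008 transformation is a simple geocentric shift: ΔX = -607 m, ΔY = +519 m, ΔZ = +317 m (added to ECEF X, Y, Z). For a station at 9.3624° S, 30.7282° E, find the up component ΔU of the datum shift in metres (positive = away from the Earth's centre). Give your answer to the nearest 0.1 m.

At φ = -9.3624°, λ = 30.7282°: sin φ = -0.162678, cos φ = 0.986679, sin λ = 0.510966, cos λ = 0.859601.
ΔU = cos φ cos λ·ΔX + cos φ sin λ·ΔY + sin φ·ΔZ = (0.986679)(0.859601)(-607) + (0.986679)(0.510966)(519) + (-0.162678)(317) = -304.74 m.

ΔU = -304.7 m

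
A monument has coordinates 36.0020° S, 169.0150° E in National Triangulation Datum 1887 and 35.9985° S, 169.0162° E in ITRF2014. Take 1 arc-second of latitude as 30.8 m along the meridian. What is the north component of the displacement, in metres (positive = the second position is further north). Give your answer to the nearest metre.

ΔN = 388 m

Δφ = -35.9985° − -36.0020° = +0.0035°; Δλ = 169.0162° − 169.0150° = +0.0012°.
1° of latitude = 3600 × 30.80 = 110880 m.
ΔN = Δφ × 110880 = 388.1 m; ΔE = Δλ × 110880 × cos(-36.0020°) = +0.0012 × 110880 × 0.808996 = 107.6 m.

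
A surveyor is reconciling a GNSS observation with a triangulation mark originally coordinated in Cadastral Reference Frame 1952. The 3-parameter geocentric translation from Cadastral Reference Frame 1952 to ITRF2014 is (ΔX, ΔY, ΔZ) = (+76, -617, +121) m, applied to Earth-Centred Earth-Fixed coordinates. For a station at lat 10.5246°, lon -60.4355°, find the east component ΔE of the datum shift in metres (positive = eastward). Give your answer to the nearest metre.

ΔE = -238 m

The local east axis at (φ, λ) is (−sin λ, cos λ, 0), so ΔE = −sin(-60.4355°)·76 + cos(-60.4355°)·(-617) = -238.32 m.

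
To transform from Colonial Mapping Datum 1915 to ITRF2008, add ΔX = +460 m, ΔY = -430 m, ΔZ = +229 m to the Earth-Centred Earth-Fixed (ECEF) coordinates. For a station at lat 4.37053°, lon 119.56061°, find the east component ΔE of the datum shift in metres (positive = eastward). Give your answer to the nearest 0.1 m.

The local east axis at (φ, λ) is (−sin λ, cos λ, 0), so ΔE = −sin(119.56061°)·460 + cos(119.56061°)·(-430) = -187.99 m.

ΔE = -188.0 m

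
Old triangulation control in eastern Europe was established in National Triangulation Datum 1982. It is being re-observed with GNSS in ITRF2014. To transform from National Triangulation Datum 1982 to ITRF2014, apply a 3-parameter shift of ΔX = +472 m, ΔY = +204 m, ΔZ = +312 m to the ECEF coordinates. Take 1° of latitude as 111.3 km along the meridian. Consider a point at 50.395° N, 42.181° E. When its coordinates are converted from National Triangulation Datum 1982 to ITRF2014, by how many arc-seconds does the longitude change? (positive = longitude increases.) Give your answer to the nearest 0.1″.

Δλ = -8.4″

sin φ = 0.770458, cos φ = 0.637491, sin λ = 0.671475, cos λ = 0.741027.
East component: ΔE = −sin λ·ΔX + cos λ·ΔY = −(0.671475)(472) + (0.741027)(204) = -165.77 m.
1° of latitude spans 111300 m; at latitude φ, 1° of longitude spans that × cos φ = 70952.8 m, so Δλ = -165.77 / 70952.8 × 3600 = -8.411″.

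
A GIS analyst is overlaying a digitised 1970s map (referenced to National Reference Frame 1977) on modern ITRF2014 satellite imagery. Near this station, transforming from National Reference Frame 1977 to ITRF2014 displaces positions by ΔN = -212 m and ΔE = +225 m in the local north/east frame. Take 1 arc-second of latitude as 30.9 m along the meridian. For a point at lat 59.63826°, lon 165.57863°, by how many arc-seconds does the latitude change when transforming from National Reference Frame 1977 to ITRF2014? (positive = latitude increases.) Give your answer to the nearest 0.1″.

Δφ = -6.9″

1″ of latitude = 30.90 m, so Δφ = -212.0 / 30.90 = -6.861″.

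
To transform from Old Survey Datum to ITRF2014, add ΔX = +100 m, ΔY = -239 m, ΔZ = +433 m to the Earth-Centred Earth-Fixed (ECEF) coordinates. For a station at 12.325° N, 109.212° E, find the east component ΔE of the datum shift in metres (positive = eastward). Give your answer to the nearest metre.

At φ = 12.325°, λ = 109.212°: sin φ = 0.213457, cos φ = 0.976953, sin λ = 0.944307, cos λ = -0.329064.
ΔE = −sin λ·ΔX + cos λ·ΔY = −(0.944307)·(100) + (-0.329064)·(-239) = -15.78 m.

ΔE = -16 m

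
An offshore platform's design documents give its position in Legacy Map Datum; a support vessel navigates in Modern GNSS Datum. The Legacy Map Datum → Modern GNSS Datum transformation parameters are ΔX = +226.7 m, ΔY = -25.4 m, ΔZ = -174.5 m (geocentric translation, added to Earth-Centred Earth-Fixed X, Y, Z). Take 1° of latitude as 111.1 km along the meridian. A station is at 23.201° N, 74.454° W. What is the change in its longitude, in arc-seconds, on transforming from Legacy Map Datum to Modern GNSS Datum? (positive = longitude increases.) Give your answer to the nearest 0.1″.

sin φ = 0.393958, cos φ = 0.919128, sin λ = -0.963416, cos λ = 0.268012.
East component: ΔE = −sin λ·ΔX + cos λ·ΔY = −(-0.963416)(226.7) + (0.268012)(-25.4) = 211.60 m.
1° of latitude spans 111100 m; at latitude φ, 1° of longitude spans that × cos φ = 102115.2 m, so Δλ = 211.60 / 102115.2 × 3600 = 7.460″.

Δλ = 7.5″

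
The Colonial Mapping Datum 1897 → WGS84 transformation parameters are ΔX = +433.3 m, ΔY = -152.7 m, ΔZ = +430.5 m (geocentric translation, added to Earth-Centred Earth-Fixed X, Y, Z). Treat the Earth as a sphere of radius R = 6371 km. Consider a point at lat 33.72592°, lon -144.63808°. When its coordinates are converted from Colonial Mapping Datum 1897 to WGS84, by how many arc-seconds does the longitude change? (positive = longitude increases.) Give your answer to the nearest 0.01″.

sin φ = 0.555221, cos φ = 0.831703, sin λ = -0.578739, cos λ = -0.815513.
East component: ΔE = −sin λ·ΔX + cos λ·ΔY = −(-0.578739)(433.3) + (-0.815513)(-152.7) = 375.30 m.
1° of latitude spans πR/180 = 111195 m; at latitude φ, 1° of longitude spans that × cos φ = 92481.2 m, so Δλ = 375.30 / 92481.2 × 3600 = 14.609″.

Δλ = 14.61″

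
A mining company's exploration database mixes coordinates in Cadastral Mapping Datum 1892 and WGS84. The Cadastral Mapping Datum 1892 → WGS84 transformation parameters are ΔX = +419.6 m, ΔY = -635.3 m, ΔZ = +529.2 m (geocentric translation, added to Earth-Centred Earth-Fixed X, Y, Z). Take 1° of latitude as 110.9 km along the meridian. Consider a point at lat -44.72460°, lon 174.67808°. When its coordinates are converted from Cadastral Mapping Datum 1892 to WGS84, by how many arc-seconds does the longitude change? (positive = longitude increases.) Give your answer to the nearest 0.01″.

Δλ = 27.12″

sin φ = -0.703700, cos φ = 0.710497, sin λ = 0.092752, cos λ = -0.995689.
East component: ΔE = −sin λ·ΔX + cos λ·ΔY = −(0.092752)(419.6) + (-0.995689)(-635.3) = 593.64 m.
1° of latitude spans 110900 m; at latitude φ, 1° of longitude spans that × cos φ = 78794.2 m, so Δλ = 593.64 / 78794.2 × 3600 = 27.123″.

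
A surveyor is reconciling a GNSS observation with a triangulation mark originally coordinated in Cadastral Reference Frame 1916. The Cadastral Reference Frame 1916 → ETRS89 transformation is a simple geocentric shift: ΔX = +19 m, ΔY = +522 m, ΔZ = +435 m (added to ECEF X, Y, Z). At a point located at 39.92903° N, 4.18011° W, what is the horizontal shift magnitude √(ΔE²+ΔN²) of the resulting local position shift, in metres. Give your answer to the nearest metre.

At φ = 39.92903°, λ = -4.18011°: sin φ = 0.641838, cos φ = 0.766840, sin λ = -0.072892, cos λ = 0.997340.
ΔE = −sin λ·ΔX + cos λ·ΔY = −(-0.072892)·(19) + (0.997340)·(522) = 522.00 m.
ΔN = −sin φ cos λ·ΔX − sin φ sin λ·ΔY + cos φ·ΔZ = −(0.641838)(0.997340)(19) − (0.641838)(-0.072892)(522) + (0.766840)(435) = 345.83 m.
Horizontal magnitude = √(ΔE² + ΔN²) = √(522.00² + 345.83²) = 626.16 m.

626 m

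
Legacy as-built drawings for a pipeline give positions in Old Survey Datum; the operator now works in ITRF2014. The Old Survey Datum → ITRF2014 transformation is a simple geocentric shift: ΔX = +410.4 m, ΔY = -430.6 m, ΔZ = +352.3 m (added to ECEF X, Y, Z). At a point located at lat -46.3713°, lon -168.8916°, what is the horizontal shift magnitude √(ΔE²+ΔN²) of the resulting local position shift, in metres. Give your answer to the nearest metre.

502 m

At φ = -46.3713°, λ = -168.8916°: sin φ = -0.723826, cos φ = 0.689982, sin λ = -0.192666, cos λ = -0.981264.
ΔE = −sin λ·ΔX + cos λ·ΔY = −(-0.192666)·(410.4) + (-0.981264)·(-430.6) = 501.60 m.
ΔN = −sin φ cos λ·ΔX − sin φ sin λ·ΔY + cos φ·ΔZ = −(-0.723826)(-0.981264)(410.4) − (-0.723826)(-0.192666)(-430.6) + (0.689982)(352.3) = 11.64 m.
Horizontal magnitude = √(ΔE² + ΔN²) = √(501.60² + 11.64²) = 501.74 m.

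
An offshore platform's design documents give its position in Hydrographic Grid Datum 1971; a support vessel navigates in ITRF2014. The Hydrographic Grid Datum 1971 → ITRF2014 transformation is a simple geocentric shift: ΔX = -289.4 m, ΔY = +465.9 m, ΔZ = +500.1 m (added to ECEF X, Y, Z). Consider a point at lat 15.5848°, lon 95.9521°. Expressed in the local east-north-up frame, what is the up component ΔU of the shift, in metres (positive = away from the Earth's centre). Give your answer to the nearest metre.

ΔU = 610 m

The local up (radial) axis is (cos φ cos λ, cos φ sin λ, sin φ), giving ΔU = 28.907 + 446.351 + 134.359 = 609.62 m.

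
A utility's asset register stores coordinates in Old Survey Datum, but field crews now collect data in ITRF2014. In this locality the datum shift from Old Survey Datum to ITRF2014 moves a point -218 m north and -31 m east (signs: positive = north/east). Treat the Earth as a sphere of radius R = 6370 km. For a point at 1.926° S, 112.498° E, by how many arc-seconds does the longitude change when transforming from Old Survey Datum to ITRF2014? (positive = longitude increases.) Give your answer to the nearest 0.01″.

Δλ = -1.00″

At latitude -1.926°, cos φ = 0.999435.
One radian of longitude at latitude φ spans R cos φ, so Δλ = ΔE / (R cos φ) = -31.0 / (6370000 × 0.999435) = -4.8693e-06 rad = -1.004″.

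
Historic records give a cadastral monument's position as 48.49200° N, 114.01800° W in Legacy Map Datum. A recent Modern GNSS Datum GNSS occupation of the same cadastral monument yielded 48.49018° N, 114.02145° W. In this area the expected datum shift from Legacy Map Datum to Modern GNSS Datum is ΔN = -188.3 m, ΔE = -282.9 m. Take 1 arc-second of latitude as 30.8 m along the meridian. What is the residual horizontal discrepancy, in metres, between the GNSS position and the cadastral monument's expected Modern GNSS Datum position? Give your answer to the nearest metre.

Observed coordinate differences: Δφ = -0.00182°, Δλ = -0.00345°.
Converting to metres (1° lat = 110880 m, cos φ = 0.662725): observed ΔN = -201.8 m, observed ΔE = -253.5 m.
Subtracting the expected shift leaves a residual of -201.8 − (-188.3) = -13.5 m north and -253.5 − (-282.9) = 29.4 m east.
Residual distance = √((-13.5)² + 29.4²) = 32.3 m.

32 m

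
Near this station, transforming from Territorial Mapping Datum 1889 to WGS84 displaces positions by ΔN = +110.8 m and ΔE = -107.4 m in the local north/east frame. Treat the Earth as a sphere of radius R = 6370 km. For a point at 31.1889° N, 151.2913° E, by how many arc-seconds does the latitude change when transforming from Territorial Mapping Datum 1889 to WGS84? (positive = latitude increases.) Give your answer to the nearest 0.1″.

On a sphere of radius R, 1 rad of latitude = R, so Δφ = ΔN / R = 110.8 / 6370000 = 1.7394e-05 rad = 3.588″.

Δφ = 3.6″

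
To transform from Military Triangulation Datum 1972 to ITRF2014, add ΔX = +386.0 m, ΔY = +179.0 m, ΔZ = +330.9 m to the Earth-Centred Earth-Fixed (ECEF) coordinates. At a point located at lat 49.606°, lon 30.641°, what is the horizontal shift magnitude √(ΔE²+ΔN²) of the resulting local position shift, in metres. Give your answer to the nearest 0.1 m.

The local east axis at (φ, λ) is (−sin λ, cos λ, 0), so ΔE = −sin(30.641°)·386.0 + cos(30.641°)·179.0 = -42.72 m.
The local north axis is (−sin φ cos λ, −sin φ sin λ, cos φ), giving ΔN = -252.934 − 69.480 + 214.436 = -107.98 m.
Horizontal magnitude = √(ΔE² + ΔN²) = √((-42.72)² + (-107.98)²) = 116.12 m.

116.1 m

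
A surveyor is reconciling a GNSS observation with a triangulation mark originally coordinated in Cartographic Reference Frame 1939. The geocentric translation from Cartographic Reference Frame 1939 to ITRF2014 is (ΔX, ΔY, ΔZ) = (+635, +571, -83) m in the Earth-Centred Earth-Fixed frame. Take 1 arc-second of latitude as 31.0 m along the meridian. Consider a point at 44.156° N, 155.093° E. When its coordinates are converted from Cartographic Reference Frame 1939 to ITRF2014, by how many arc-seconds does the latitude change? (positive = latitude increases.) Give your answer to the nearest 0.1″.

Δφ = 5.6″

sin φ = 0.696614, cos φ = 0.717446, sin λ = 0.421147, cos λ = -0.906993.
North component: ΔN = −sin φ cos λ·ΔX − sin φ sin λ·ΔY + cos φ·ΔZ = −(0.696614)(-0.906993)(635) − (0.696614)(0.421147)(571) + (0.717446)(-83) = 174.14 m.
1° of latitude spans 3600 × 31.00 = 111600 m, so Δφ = 174.14 / 111600 × 3600 = 5.617″.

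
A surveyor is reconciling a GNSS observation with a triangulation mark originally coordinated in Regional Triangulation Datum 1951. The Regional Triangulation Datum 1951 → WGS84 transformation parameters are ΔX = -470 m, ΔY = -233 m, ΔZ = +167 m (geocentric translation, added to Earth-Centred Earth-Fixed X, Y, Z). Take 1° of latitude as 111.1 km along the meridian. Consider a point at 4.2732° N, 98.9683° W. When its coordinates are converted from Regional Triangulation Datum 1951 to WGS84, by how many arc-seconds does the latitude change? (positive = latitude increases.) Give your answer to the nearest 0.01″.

sin φ = 0.074512, cos φ = 0.997220, sin λ = -0.987775, cos λ = -0.155888.
North component: ΔN = −sin φ cos λ·ΔX − sin φ sin λ·ΔY + cos φ·ΔZ = −(0.074512)(-0.155888)(-470) − (0.074512)(-0.987775)(-233) + (0.997220)(167) = 143.93 m.
1° of latitude spans 111100 m, so Δφ = 143.93 / 111100 × 3600 = 4.664″.

Δφ = 4.66″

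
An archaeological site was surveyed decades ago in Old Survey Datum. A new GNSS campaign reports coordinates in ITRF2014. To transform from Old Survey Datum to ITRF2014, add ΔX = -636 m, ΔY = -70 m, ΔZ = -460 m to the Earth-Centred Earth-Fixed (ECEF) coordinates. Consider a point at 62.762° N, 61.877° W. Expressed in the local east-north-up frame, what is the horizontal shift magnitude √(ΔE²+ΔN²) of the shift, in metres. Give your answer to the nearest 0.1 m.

593.9 m

At φ = 62.762°, λ = -61.877°: sin φ = 0.889113, cos φ = 0.457688, sin λ = -0.881938, cos λ = 0.471366.
ΔE = −sin λ·ΔX + cos λ·ΔY = −(-0.881938)·(-636) + (0.471366)·(-70) = -593.91 m.
ΔN = −sin φ cos λ·ΔX − sin φ sin λ·ΔY + cos φ·ΔZ = −(0.889113)(0.471366)(-636) − (0.889113)(-0.881938)(-70) + (0.457688)(-460) = 1.12 m.
Horizontal magnitude = √(ΔE² + ΔN²) = √((-593.91)² + 1.12²) = 593.91 m.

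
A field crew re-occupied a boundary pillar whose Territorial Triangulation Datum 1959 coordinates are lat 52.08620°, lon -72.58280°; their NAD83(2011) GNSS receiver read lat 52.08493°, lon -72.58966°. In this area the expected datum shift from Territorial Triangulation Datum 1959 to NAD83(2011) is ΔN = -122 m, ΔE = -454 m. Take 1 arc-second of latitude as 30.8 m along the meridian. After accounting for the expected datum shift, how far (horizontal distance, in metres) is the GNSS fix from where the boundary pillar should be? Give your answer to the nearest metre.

23 m

Observed coordinate differences: Δφ = -0.00127°, Δλ = -0.00686°.
Converting to metres (1° lat = 110880 m, cos φ = 0.614475): observed ΔN = -140.8 m, observed ΔE = -467.4 m.
Subtracting the expected shift leaves a residual of -140.8 − (-122) = -18.8 m north and -467.4 − (-454) = -13.4 m east.
Residual distance = √((-18.8)² + (-13.4)²) = 23.1 m.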